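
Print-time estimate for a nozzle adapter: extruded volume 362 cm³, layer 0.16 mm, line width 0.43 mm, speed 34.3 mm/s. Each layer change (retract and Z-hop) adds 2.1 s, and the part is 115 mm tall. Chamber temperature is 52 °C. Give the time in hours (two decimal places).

43.03 hours

Extrusion cross-section = 0.16 × 0.43 = 0.0688 mm².
Toolpath length = 362 cm³ / 0.0688 mm² = 362000 / 0.0688 = 5261627.9 mm.
Print-move time: 5261627.9 / 34.3 → 153400.2 s.
Layers = ⌈115/0.16⌉ = 719.
Z-hop total = 719 × 2.1, so 1509.9 s.
Total = 153400.2 + 1509.9 = 154910.1 s = 43.03 hours.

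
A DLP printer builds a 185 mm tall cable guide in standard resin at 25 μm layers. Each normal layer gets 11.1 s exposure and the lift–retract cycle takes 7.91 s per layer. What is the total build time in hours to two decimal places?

Layers = ⌈185/0.025⌉ = 7400.
Cycle time: 11.1 + 7.91 → 19.01 s.
Build time: 7400 × 19.01 s = 140674 s, i.e. 39.08 hours.

39.08 hours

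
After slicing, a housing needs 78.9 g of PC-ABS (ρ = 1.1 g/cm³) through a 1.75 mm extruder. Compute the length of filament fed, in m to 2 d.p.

29.82 m

Volume = 78.9 g / 1.1 g·cm⁻³ = 71.7273 cm³ = 71727.3 mm³.
Cross-section of 1.75 mm filament: π·(1.75/2)² = 2.4053 mm².
L = V/A = 71727.3/2.4053 = 29820.52 mm → 29.82 m.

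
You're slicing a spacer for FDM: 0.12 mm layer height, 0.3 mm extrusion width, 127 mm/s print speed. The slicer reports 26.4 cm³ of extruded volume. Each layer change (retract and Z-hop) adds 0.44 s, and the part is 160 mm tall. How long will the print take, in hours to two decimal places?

1.77 hours

Line area = 0.12 × 0.3, so 0.036 mm².
Total extruded path = 26400/0.036 = 733333.3 mm.
Print-move time = 733333.3 / 127, so 5774.3 s.
Number of layers: 160 / 0.12 → 1334 (rounded up).
Layer-change overhead: 1334 × 0.44 → 586.96 s.
Altogether 5774.3 + 586.96 = 6361.26 s, i.e. 1.77 hours.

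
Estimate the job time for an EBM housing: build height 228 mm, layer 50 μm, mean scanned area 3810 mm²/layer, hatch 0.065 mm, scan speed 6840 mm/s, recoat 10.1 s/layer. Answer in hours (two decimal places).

Layers = ⌈228/0.05⌉ = 4560.
Scan path per layer = 3810 / 0.065 = 58615.4 mm.
Beam time per layer = 58615.4 / 6840 = 8.5695 s.
Layer cycle = 8.5695 + 10.1, so 18.6695 s.
Build time = 4560 × 18.6695 = 85132.92 s = 23.65 hours.

23.65 hours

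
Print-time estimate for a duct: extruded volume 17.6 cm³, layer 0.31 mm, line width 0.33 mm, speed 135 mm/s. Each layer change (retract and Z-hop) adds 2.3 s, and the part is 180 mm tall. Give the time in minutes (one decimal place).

Bead cross-section: 0.31 × 0.33 → 0.1023 mm².
Total extruded path = 17600/0.1023 = 172043 mm.
Time extruding = 172043 / 135, so 1274.4 s.
Layers = ⌈180/0.31⌉ = 581.
Z-hop total = 581 × 2.3 = 1336.3 s.
Altogether 1274.4 + 1336.3 = 2610.7 s, i.e. 43.5 minutes.

43.5 minutes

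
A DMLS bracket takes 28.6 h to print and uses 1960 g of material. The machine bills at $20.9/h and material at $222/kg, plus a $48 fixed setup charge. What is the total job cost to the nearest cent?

$1080.86

Machine-time cost = 20.9 × 28.6 = $597.74.
Material cost = 222 × 1960/1000, so $435.12.
Adding setup: 597.74 + 435.12 + 48 → $1080.86.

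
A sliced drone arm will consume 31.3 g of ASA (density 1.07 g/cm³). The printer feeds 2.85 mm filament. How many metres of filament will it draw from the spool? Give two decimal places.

Volume = 31.3 g / 1.07 g·cm⁻³ = 29.2523 cm³ = 29252.3 mm³.
Cross-section of 2.85 mm filament: π·(2.85/2)² = 6.3794 mm².
L = V/A = 29252.3/6.3794 = 4585.43 mm → 4.59 m.

4.59 m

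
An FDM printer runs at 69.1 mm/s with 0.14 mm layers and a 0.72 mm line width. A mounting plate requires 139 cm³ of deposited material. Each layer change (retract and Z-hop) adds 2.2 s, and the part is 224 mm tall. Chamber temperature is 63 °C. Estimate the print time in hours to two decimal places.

Line area = 0.14 × 0.72 = 0.1008 mm².
Total extruded path = 139000/0.1008 = 1378968.3 mm.
Print-move time: 1378968.3 / 69.1 → 19956.1 s.
Number of layers: 224 / 0.14 → 1600 (rounded up).
Non-print overhead = 1600 × 2.2 = 3520 s.
Total = 19956.1 + 3520 = 23476.1 s = 6.52 hours.

6.52 hours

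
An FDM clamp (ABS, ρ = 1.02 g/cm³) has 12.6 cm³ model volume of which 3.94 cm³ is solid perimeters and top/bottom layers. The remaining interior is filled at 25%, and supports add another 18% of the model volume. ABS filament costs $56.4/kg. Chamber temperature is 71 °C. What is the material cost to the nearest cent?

$0.48

Infill region = 12.6 − 3.94, so 8.66 cm³.
Infill deposited = 0.25 × 8.66, so 2.165 cm³.
Support: 0.18 × 12.6 → 2.268 cm³.
Deposited volume = 3.94 + 2.165 + 2.268 = 8.373 cm³.
Mass = 8.373 × 1.02, so 8.54046 g.
At $56.4/kg: 8.54046/1000 × 56.4 = $0.48.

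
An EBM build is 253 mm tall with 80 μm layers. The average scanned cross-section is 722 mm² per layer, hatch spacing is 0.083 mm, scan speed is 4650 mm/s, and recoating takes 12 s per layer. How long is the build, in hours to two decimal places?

Layer count = ceil(253 / 0.08) = 3163.
Per-layer scan distance: 722 / 0.083 → 8698.8 mm.
Beam time per layer = 8698.8 / 4650, so 1.8707 s.
Time per layer = 1.8707 + 12 = 13.8707 s.
Total: 3163 × 13.8707 s = 43873.0241 s → 12.19 hours.

12.19 hours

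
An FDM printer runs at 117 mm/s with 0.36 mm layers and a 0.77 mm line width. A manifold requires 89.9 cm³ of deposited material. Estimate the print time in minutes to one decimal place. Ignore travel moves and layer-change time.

46.2 minutes

Extrusion cross-section = 0.36 × 0.77 = 0.2772 mm².
Total extruded path = 89900/0.2772 = 324314.6 mm.
Time extruding = 324314.6 / 117 = 2771.9 s.
That's 2771.9 s → 46.2 minutes.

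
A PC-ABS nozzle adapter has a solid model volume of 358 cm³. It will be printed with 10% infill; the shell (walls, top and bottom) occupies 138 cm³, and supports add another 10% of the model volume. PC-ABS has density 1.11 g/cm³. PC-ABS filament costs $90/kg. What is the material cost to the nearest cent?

$19.56

Interior volume = 358 − 138 = 220 cm³.
Infill volume = 0.10 × 220, so 22 cm³.
Support = 0.10 × 358 = 35.8 cm³.
Total printed volume: 138 + 22 + 35.8 → 195.8 cm³.
Mass = 195.8 × 1.11 = 217.338 g.
At $90/kg: 217.338/1000 × 90 = $19.56.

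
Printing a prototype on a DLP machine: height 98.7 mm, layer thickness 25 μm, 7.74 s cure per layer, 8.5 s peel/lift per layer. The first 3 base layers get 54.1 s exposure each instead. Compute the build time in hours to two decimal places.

17.85 hours

Layer count = ceil(98.7 / 0.025) = 3948.
Burn-in layers = 3 × (54.1 + 8.5), so 187.8 s.
Regular layers = 3945 × (7.74 + 8.5) = 64066.8 s.
Sum: 187.8 + 64066.8 = 64254.6 s → 17.85 hours.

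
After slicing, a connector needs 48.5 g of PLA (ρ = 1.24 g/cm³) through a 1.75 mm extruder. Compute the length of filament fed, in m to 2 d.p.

Extruded volume: 48.5/1.24 = 39.1129 cm³ (39112.9 mm³).
Filament cross-section = π × (1.75/2)² = 2.4053 mm².
Length = 39112.9 / 2.4053 = 16261.13 mm = 16.26 m.

16.26 m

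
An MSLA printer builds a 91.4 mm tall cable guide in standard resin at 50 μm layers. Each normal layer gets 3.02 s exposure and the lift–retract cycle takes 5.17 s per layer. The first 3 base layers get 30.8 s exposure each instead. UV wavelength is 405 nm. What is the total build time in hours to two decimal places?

Number of layers: 91.4 / 0.05 → 1828 (rounded up).
Base layers: 3 × (30.8 + 5.17) → 107.91 s.
Remaining layers = 1825 × (3.02 + 5.17) = 14946.75 s.
Sum: 107.91 + 14946.75 = 15054.66 s → 4.18 hours.

4.18 hours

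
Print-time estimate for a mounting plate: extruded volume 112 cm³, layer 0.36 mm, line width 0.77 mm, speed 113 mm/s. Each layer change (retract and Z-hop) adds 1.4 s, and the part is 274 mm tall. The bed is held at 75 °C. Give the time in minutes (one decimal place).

77.4 minutes

Extrusion cross-section: 0.36 × 0.77 → 0.2772 mm².
Path length: 112000 mm³ / 0.2772 mm² → 404040.4 mm.
Time extruding = 404040.4 / 113 = 3575.6 s.
Number of layers: 274 / 0.36 → 762 (rounded up).
Non-print overhead = 762 × 1.4 = 1066.8 s.
Altogether 3575.6 + 1066.8 = 4642.4 s, i.e. 77.4 minutes.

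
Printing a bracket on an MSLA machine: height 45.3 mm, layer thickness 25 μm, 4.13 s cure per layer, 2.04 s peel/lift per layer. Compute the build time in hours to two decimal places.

Layers = ⌈45.3/0.025⌉ = 1812.
Cycle time = 4.13 + 2.04, so 6.17 s.
Build time: 1812 × 6.17 s = 11180.04 s, i.e. 3.11 hours.

3.11 hours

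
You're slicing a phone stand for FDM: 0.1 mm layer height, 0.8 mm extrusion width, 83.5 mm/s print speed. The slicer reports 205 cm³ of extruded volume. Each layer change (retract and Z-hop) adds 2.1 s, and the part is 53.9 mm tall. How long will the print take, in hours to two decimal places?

8.84 hours

Extrusion cross-section: 0.1 × 0.8 → 0.08 mm².
Toolpath length = 205 cm³ / 0.08 mm² = 205000 / 0.08 = 2562500 mm.
Print-move time: 2562500 / 83.5 → 30688.6 s.
Number of layers: 53.9 / 0.1 → 539 (rounded up).
Non-print overhead: 539 × 2.1 → 1131.9 s.
Altogether 30688.6 + 1131.9 = 31820.5 s, i.e. 8.84 hours.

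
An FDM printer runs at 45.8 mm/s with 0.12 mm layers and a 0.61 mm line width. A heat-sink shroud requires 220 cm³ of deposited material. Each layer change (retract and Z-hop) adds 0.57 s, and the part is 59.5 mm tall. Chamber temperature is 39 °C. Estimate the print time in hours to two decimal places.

18.31 hours

Extrusion cross-section: 0.12 × 0.61 → 0.0732 mm².
Total extruded path = 220000/0.0732 = 3005464.5 mm.
Time extruding: 3005464.5 / 45.8 → 65621.5 s.
Number of layers: 59.5 / 0.12 → 496 (rounded up).
Z-hop total = 496 × 0.57, so 282.72 s.
Altogether 65621.5 + 282.72 = 65904.22 s, i.e. 18.31 hours.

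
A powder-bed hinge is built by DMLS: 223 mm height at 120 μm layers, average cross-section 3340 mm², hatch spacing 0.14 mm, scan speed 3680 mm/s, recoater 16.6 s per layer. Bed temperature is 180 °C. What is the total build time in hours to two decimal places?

11.92 hours

Layer count = ceil(223 / 0.12) = 1859.
Per-layer scan distance = 3340 / 0.14, so 23857.1 mm.
Per-layer scan time: 23857.1 / 3680 → 6.4829 s.
Time per layer = 6.4829 + 16.6, so 23.0829 s.
Total: 1859 × 23.0829 s = 42911.1111 s → 11.92 hours.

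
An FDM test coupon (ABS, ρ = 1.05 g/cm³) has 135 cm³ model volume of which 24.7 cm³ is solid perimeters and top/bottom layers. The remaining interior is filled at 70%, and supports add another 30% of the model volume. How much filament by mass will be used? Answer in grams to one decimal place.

Volume inside the shell = 135 − 24.7, so 110.3 cm³.
Deposited infill = 0.70 × 110.3, so 77.21 cm³.
Support = 0.30 × 135, so 40.5 cm³.
Deposited volume = 24.7 + 77.21 + 40.5 = 142.41 cm³.
Mass = 142.41 × 1.05 = 149.5305 g.

149.5 g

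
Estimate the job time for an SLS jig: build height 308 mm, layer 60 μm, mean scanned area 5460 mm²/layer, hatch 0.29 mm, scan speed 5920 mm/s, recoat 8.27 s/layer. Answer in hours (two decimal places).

Number of layers: 308 / 0.06 → 5134 (rounded up).
Hatch length per layer = 5460 / 0.29, so 18827.6 mm.
Per-layer scan time = 18827.6 / 5920, so 3.1803 s.
Per-layer time: 3.1803 + 8.27 → 11.4503 s.
5134 layers × 11.4503 s/layer = 58785.8402 s, i.e. 16.33 hours.

16.33 hours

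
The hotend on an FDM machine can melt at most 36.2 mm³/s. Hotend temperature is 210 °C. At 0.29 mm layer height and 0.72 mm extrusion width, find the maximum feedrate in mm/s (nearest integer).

Bead cross-section: 0.29 × 0.72 → 0.2088 mm².
Max speed = 36.2 / 0.2088 = 173.37 ≈ 173 mm/s.

173 mm/s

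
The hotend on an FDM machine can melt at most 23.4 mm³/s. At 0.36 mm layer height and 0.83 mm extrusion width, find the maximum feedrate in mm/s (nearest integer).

78 mm/s

Extrusion cross-section = 0.36 × 0.83, so 0.2988 mm².
Max speed = 23.4 / 0.2988 = 78.31 ≈ 78 mm/s.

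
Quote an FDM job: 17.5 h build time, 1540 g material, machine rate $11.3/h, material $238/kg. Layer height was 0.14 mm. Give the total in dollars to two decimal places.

Time charge: 11.3 × 17.5 → $197.75.
Material charge = 238 × 1540/1000 = $366.52.
Total = 197.75 + 366.52 = $564.27.

$564.27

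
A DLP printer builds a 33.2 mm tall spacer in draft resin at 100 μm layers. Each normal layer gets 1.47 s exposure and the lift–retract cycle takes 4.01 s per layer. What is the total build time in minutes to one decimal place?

Layer count = ceil(33.2 / 0.1) = 332.
Each layer takes = 1.47 + 4.01, so 5.48 s.
Build time: 332 × 5.48 s = 1819.36 s, i.e. 30.3 minutes.

30.3 minutes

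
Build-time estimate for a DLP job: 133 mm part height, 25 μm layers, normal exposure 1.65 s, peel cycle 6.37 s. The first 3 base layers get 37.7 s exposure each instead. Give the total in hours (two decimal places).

11.88 hours

Number of layers: 133 / 0.025 → 5320 (rounded up).
Bottom layers = 3 × (37.7 + 6.37), so 132.21 s.
Normal layers: 5317 × (1.65 + 6.37) → 42642.34 s.
Sum: 132.21 + 42642.34 = 42774.55 s → 11.88 hours.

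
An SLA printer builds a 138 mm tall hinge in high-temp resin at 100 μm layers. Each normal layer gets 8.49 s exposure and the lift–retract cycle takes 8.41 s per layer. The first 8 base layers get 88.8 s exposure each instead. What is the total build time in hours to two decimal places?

Number of layers: 138 / 0.1 → 1380 (rounded up).
Burn-in layers: 8 × (88.8 + 8.41) → 777.68 s.
Normal layers = 1372 × (8.49 + 8.41), so 23186.8 s.
Total = 777.68 + 23186.8 = 23964.48 s = 6.66 hours.

6.66 hours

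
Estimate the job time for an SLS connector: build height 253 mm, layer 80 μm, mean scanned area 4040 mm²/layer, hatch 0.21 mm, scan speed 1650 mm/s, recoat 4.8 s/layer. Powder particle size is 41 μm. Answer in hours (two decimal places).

Layer count = ceil(253 / 0.08) = 3163.
Scan path per layer = 4040 / 0.21 = 19238.1 mm.
Per-layer scan time: 19238.1 / 1650 → 11.6595 s.
Layer cycle = 11.6595 + 4.8, so 16.4595 s.
3163 layers × 16.4595 s/layer = 52061.3985 s, i.e. 14.46 hours.

14.46 hours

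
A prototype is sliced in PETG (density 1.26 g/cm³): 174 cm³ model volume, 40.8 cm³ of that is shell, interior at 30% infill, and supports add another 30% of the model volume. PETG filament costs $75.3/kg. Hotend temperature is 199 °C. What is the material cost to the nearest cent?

Interior volume = 174 − 40.8, so 133.2 cm³.
Deposited infill = 0.30 × 133.2 = 39.96 cm³.
Support = 0.30 × 174 = 52.2 cm³.
Deposited volume = 40.8 + 39.96 + 52.2 = 132.96 cm³.
Mass = 132.96 × 1.26, so 167.5296 g.
Cost = 167.5296 g / 1000 × $75.3/kg = $12.61.

$12.61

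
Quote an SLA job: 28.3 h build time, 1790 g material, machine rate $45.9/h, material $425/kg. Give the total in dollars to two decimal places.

$2059.72

Time charge = 45.9 × 28.3 = $1298.97.
Feedstock cost = 425 × 1790/1000 = $760.75.
Job cost: 1298.97 + 760.75 = $2059.72.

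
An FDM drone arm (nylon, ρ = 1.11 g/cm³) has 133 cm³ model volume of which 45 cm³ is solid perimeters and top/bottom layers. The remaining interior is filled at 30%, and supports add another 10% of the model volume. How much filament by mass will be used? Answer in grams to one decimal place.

94.0 g

Infill region: 133 − 45 → 88 cm³.
Infill deposited: 0.30 × 88 → 26.4 cm³.
Support: 0.10 × 133 → 13.3 cm³.
Total printed volume: 45 + 26.4 + 13.3 → 84.7 cm³.
Mass = 84.7 × 1.11, so 94.017 g.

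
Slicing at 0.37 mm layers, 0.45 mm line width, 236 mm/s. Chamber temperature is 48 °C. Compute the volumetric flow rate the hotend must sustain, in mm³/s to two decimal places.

A: 0.37 × 0.45 → 0.1665 mm².
Volumetric flow = 236 × 0.1665 = 39.29 mm³/s.

39.29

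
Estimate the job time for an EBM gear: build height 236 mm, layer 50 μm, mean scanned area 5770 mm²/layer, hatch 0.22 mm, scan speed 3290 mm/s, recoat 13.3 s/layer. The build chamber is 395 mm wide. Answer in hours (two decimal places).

27.89 hours

Number of layers: 236 / 0.05 → 4720 (rounded up).
Scan path per layer = 5770 / 0.22, so 26227.3 mm.
Beam time per layer = 26227.3 / 3290 = 7.9718 s.
Per-layer time: 7.9718 + 13.3 → 21.2718 s.
Total: 4720 × 21.2718 s = 100402.896 s → 27.89 hours.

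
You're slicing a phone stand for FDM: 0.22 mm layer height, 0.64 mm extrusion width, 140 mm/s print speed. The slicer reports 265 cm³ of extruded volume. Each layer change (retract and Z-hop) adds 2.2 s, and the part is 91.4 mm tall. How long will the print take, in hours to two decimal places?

3.99 hours

Extrusion cross-section = 0.22 × 0.64 = 0.1408 mm².
Toolpath length = 265 cm³ / 0.1408 mm² = 265000 / 0.1408 = 1882102.3 mm.
Extrusion time = 1882102.3 / 140, so 13443.6 s.
Layers = ⌈91.4/0.22⌉ = 416.
Layer-change overhead = 416 × 2.2, so 915.2 s.
Altogether 13443.6 + 915.2 = 14358.8 s, i.e. 3.99 hours.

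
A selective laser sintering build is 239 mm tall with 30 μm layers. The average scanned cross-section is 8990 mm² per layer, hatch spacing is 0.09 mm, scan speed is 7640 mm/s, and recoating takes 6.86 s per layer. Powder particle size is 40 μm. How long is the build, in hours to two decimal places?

44.12 hours

Layer count = ceil(239 / 0.03) = 7967.
Per-layer scan distance: 8990 / 0.09 → 99888.9 mm.
Scan time per layer = 99888.9 / 7640 = 13.0745 s.
Time per layer = 13.0745 + 6.86, so 19.9345 s.
7967 layers × 19.9345 s/layer = 158818.1615 s, i.e. 44.12 hours.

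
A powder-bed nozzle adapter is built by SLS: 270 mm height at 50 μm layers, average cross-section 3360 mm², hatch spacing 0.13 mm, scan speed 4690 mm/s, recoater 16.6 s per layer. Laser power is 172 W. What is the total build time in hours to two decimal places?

33.17 hours

Number of layers: 270 / 0.05 → 5400 (rounded up).
Hatch length per layer: 3360 / 0.13 → 25846.2 mm.
Per-layer scan time: 25846.2 / 4690 → 5.5109 s.
Time per layer = 5.5109 + 16.6, so 22.1109 s.
Total: 5400 × 22.1109 s = 119398.86 s → 33.17 hours.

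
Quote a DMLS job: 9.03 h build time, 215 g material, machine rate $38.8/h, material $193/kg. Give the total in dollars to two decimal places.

$391.86

Time charge = 38.8 × 9.03, so $350.364.
Material cost: 193 × 215/1000 → $41.495.
Job cost: 350.364 + 41.495 = 391.859 ≈ $391.86.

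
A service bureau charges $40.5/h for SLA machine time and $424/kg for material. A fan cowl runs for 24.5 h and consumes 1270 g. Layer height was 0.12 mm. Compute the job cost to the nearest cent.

Machine-time cost: 40.5 × 24.5 → $992.25.
Feedstock cost = 424 × 1270/1000 = $538.48.
Total = 992.25 + 538.48 = $1530.73.

$1530.73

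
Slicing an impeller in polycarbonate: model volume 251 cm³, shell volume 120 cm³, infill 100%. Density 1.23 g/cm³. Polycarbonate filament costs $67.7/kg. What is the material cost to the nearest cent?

Interior volume: 251 − 120 → 131 cm³.
Infill volume: 1.00 × 131 → 131 cm³.
Total extruded = 120 + 131 = 251 cm³.
Mass: 251 × 1.23 → 308.73 g.
Cost = 308.73 g / 1000 × $67.7/kg = $20.90.

$20.90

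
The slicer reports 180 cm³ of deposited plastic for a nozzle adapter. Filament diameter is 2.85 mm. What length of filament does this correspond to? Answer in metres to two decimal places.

Cross-section of 2.85 mm filament: π·(2.85/2)² = 6.3794 mm².
Length = 180 cm³ / 6.3794 mm² = 180000 / 6.3794 = 28215.82 mm = 28.22 m.

28.22 m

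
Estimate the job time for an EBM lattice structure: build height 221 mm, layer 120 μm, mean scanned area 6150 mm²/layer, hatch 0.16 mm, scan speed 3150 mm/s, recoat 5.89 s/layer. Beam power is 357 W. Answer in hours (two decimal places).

Layer count = ceil(221 / 0.12) = 1842.
Per-layer scan distance = 6150 / 0.16 = 38437.5 mm.
Scan time per layer = 38437.5 / 3150 = 12.2024 s.
Per-layer time = 12.2024 + 5.89 = 18.0924 s.
Total: 1842 × 18.0924 s = 33326.2008 s → 9.26 hours.

9.26 hours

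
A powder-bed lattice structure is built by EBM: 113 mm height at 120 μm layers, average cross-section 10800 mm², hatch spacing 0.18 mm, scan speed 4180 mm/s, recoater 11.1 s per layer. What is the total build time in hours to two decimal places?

6.66 hours

Layer count = ceil(113 / 0.12) = 942.
Per-layer scan distance: 10800 / 0.18 → 60000 mm.
Scan time per layer: 60000 / 4180 → 14.3541 s.
Per-layer time = 14.3541 + 11.1 = 25.4541 s.
Total: 942 × 25.4541 s = 23977.7622 s → 6.66 hours.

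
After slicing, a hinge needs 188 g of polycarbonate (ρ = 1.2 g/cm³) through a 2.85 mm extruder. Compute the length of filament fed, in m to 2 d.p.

Extruded volume: 188/1.2 = 156.6667 cm³ (156666.7 mm³).
Cross-section of 2.85 mm filament: π·(2.85/2)² = 6.3794 mm².
Length = 156666.7 / 6.3794 = 24558.22 mm = 24.56 m.

24.56 m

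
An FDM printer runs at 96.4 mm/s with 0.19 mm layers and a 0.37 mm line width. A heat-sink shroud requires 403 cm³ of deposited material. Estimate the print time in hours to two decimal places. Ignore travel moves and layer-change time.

16.52 hours

Bead cross-section: 0.19 × 0.37 → 0.0703 mm².
Path length: 403000 mm³ / 0.0703 mm² → 5732574.7 mm.
Print-move time: 5732574.7 / 96.4 → 59466.5 s.
In the requested units: 59466.5 s = 16.52 hours.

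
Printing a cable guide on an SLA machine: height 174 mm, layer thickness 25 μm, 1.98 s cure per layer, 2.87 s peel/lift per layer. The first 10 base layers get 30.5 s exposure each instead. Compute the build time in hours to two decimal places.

9.46 hours

Layers = ⌈174/0.025⌉ = 6960.
Base layers = 10 × (30.5 + 2.87), so 333.7 s.
Regular layers = 6950 × (1.98 + 2.87), so 33707.5 s.
Sum: 333.7 + 33707.5 = 34041.2 s → 9.46 hours.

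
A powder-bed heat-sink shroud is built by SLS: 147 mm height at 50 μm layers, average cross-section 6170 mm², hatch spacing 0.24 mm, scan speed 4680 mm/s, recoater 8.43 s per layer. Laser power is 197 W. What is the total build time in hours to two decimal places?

Number of layers: 147 / 0.05 → 2940 (rounded up).
Scan path per layer: 6170 / 0.24 → 25708.3 mm.
Per-layer scan time: 25708.3 / 4680 → 5.4932 s.
Layer cycle = 5.4932 + 8.43 = 13.9232 s.
Total: 2940 × 13.9232 s = 40934.208 s → 11.37 hours.

11.37 hours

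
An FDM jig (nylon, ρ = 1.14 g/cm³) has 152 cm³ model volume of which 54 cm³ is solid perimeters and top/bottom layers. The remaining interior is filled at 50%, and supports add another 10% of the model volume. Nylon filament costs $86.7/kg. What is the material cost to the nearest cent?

Interior volume = 152 − 54 = 98 cm³.
Infill volume: 0.50 × 98 → 49 cm³.
Support = 0.10 × 152 = 15.2 cm³.
Total printed volume: 54 + 49 + 15.2 → 118.2 cm³.
Mass = 118.2 × 1.14, so 134.748 g.
At $86.7/kg: 134.748/1000 × 86.7 = $11.68.

$11.68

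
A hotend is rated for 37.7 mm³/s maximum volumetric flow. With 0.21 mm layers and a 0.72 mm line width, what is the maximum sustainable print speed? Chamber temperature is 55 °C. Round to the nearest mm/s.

Bead cross-section = 0.21 × 0.72, so 0.1512 mm².
Max speed = 37.7 / 0.1512 = 249.34 ≈ 249 mm/s.

249 mm/s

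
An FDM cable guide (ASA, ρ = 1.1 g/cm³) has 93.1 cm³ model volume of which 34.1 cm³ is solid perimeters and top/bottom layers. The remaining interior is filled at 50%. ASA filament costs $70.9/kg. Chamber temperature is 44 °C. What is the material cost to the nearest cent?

$4.96

Infill region = 93.1 − 34.1, so 59 cm³.
Deposited infill: 0.50 × 59 → 29.5 cm³.
Total printed volume: 34.1 + 29.5 → 63.6 cm³.
Mass: 63.6 × 1.1 → 69.96 g.
Cost = 69.96 g / 1000 × $70.9/kg = $4.96.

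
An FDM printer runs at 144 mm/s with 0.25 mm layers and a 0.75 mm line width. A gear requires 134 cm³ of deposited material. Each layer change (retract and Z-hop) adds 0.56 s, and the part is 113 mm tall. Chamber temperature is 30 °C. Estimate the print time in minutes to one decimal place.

86.9 minutes

Extrusion cross-section: 0.25 × 0.75 → 0.1875 mm².
Path length: 134000 mm³ / 0.1875 mm² → 714666.7 mm.
Print-move time: 714666.7 / 144 → 4963 s.
Number of layers: 113 / 0.25 → 452 (rounded up).
Non-print overhead = 452 × 0.56, so 253.12 s.
Total = 4963 + 253.12 = 5216.12 s = 86.9 minutes.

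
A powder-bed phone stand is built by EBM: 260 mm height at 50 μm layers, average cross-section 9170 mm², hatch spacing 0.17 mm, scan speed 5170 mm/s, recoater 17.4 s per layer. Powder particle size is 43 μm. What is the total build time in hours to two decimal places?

40.20 hours

Layer count = ceil(260 / 0.05) = 5200.
Per-layer scan distance = 9170 / 0.17, so 53941.2 mm.
Per-layer scan time = 53941.2 / 5170, so 10.4335 s.
Layer cycle: 10.4335 + 17.4 → 27.8335 s.
Total: 5200 × 27.8335 s = 144734.2 s → 40.20 hours.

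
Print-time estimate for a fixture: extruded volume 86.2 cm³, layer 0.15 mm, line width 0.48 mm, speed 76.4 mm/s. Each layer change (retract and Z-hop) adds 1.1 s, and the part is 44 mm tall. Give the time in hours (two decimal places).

4.44 hours

Bead cross-section = 0.15 × 0.48 = 0.072 mm².
Toolpath length = 86.2 cm³ / 0.072 mm² = 86200 / 0.072 = 1197222.2 mm.
Time extruding: 1197222.2 / 76.4 → 15670.4 s.
Number of layers: 44 / 0.15 → 294 (rounded up).
Z-hop total = 294 × 1.1 = 323.4 s.
Altogether 15670.4 + 323.4 = 15993.8 s, i.e. 4.44 hours.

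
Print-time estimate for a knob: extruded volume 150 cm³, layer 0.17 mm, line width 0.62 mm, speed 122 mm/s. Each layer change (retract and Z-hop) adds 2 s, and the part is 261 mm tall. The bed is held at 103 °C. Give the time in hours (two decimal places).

Line area = 0.17 × 0.62, so 0.1054 mm².
Path length: 150000 mm³ / 0.1054 mm² → 1423149.9 mm.
Time extruding = 1423149.9 / 122 = 11665.2 s.
Number of layers: 261 / 0.17 → 1536 (rounded up).
Non-print overhead = 1536 × 2 = 3072 s.
Total = 11665.2 + 3072 = 14737.2 s = 4.09 hours.

4.09 hours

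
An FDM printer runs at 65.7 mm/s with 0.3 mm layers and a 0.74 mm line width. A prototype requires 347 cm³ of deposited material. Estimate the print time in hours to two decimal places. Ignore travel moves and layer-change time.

6.61 hours

Bead cross-section = 0.3 × 0.74 = 0.222 mm².
Total extruded path = 347000/0.222 = 1563063.1 mm.
Extrusion time = 1563063.1 / 65.7 = 23790.9 s.
23790.9 s = 6.61 hours.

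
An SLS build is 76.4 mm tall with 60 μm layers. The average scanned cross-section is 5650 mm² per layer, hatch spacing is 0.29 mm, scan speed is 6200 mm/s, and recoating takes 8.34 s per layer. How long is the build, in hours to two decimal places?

4.06 hours

Layer count = ceil(76.4 / 0.06) = 1274.
Scan path per layer = 5650 / 0.29 = 19482.8 mm.
Per-layer scan time = 19482.8 / 6200 = 3.1424 s.
Time per layer = 3.1424 + 8.34 = 11.4824 s.
Total: 1274 × 11.4824 s = 14628.5776 s → 4.06 hours.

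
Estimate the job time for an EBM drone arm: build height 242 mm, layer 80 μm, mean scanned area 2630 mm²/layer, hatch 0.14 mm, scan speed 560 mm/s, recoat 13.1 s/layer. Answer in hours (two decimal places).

39.20 hours

Number of layers: 242 / 0.08 → 3025 (rounded up).
Per-layer scan distance = 2630 / 0.14 = 18785.7 mm.
Per-layer scan time = 18785.7 / 560, so 33.5459 s.
Per-layer time = 33.5459 + 13.1 = 46.6459 s.
Total: 3025 × 46.6459 s = 141103.8475 s → 39.20 hours.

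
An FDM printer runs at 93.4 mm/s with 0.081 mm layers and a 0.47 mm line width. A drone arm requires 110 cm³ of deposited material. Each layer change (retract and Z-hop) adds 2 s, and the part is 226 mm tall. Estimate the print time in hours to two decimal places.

Bead cross-section = 0.081 × 0.47 = 0.03807 mm².
Path length: 110000 mm³ / 0.03807 mm² → 2889414.2 mm.
Print-move time = 2889414.2 / 93.4, so 30935.9 s.
Layer count = ceil(226 / 0.081) = 2791.
Z-hop total: 2791 × 2 → 5582 s.
Altogether 30935.9 + 5582 = 36517.9 s, i.e. 10.14 hours.

10.14 hours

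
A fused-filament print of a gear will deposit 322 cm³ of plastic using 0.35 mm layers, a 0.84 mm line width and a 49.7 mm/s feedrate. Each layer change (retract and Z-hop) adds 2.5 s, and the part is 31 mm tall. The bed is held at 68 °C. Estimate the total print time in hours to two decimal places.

Extrusion cross-section = 0.35 × 0.84 = 0.294 mm².
Total extruded path = 322000/0.294 = 1095238.1 mm.
Time extruding: 1095238.1 / 49.7 → 22037 s.
Number of layers: 31 / 0.35 → 89 (rounded up).
Non-print overhead = 89 × 2.5 = 222.5 s.
Altogether 22037 + 222.5 = 22259.5 s, i.e. 6.18 hours.

6.18 hours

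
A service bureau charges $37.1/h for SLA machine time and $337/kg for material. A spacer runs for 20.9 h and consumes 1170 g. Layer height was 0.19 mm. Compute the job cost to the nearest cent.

$1169.68

Time charge = 37.1 × 20.9, so $775.39.
Material cost = 337 × 1170/1000 = $394.29.
Job cost: 775.39 + 394.29 = $1169.68.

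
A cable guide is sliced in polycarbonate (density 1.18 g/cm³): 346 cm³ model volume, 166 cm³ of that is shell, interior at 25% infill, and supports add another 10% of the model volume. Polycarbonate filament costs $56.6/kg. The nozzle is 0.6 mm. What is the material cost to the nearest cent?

Interior volume = 346 − 166 = 180 cm³.
Infill volume: 0.25 × 180 → 45 cm³.
Support = 0.10 × 346, so 34.6 cm³.
Deposited volume: 166 + 45 + 34.6 → 245.6 cm³.
Mass = 245.6 × 1.18, so 289.808 g.
At $56.6/kg: 289.808/1000 × 56.6 = $16.40.

$16.40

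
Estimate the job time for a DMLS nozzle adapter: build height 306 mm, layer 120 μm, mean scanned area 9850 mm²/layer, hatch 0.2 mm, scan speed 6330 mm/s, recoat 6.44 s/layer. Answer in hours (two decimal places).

Number of layers: 306 / 0.12 → 2550 (rounded up).
Per-layer scan distance = 9850 / 0.2 = 49250 mm.
Laser time per layer = 49250 / 6330, so 7.7804 s.
Layer cycle: 7.7804 + 6.44 → 14.2204 s.
2550 layers × 14.2204 s/layer = 36262.02 s, i.e. 10.07 hours.

10.07 hours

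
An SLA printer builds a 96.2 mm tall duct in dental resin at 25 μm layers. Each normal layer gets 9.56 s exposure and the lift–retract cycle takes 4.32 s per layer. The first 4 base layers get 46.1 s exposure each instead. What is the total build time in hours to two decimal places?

Layers = ⌈96.2/0.025⌉ = 3848.
Burn-in layers = 4 × (46.1 + 4.32), so 201.68 s.
Regular layers = 3844 × (9.56 + 4.32), so 53354.72 s.
Total = 201.68 + 53354.72 = 53556.4 s = 14.88 hours.

14.88 hours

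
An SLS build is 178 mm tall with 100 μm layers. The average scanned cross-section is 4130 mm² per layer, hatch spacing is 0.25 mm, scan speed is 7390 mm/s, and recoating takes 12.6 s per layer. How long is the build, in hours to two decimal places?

7.34 hours

Layers = ⌈178/0.1⌉ = 1780.
Hatch length per layer = 4130 / 0.25, so 16520 mm.
Laser time per layer: 16520 / 7390 → 2.2355 s.
Per-layer time = 2.2355 + 12.6 = 14.8355 s.
1780 layers × 14.8355 s/layer = 26407.19 s, i.e. 7.34 hours.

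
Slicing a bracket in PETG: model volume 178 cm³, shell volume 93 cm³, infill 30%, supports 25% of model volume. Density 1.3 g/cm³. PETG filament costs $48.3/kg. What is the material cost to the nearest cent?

$10.23

Infill region = 178 − 93 = 85 cm³.
Deposited infill: 0.30 × 85 → 25.5 cm³.
Support = 0.25 × 178, so 44.5 cm³.
Total printed volume: 93 + 25.5 + 44.5 → 163 cm³.
Mass = 163 × 1.3 = 211.9 g.
Cost = 211.9 g / 1000 × $48.3/kg = $10.23.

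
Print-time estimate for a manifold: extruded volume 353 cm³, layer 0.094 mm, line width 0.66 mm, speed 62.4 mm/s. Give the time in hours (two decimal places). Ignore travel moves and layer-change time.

25.33 hours

Line area = 0.094 × 0.66 = 0.06204 mm².
Total extruded path = 353000/0.06204 = 5689877.5 mm.
Time extruding = 5689877.5 / 62.4, so 91183.9 s.
Converting: 91183.9 s = 25.33 hours.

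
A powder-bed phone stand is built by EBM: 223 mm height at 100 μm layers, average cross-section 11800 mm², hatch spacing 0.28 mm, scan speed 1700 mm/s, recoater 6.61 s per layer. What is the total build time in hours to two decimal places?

Layers = ⌈223/0.1⌉ = 2230.
Per-layer scan distance = 11800 / 0.28 = 42142.9 mm.
Beam time per layer = 42142.9 / 1700 = 24.7899 s.
Time per layer: 24.7899 + 6.61 → 31.3999 s.
2230 layers × 31.3999 s/layer = 70021.777 s, i.e. 19.45 hours.

19.45 hours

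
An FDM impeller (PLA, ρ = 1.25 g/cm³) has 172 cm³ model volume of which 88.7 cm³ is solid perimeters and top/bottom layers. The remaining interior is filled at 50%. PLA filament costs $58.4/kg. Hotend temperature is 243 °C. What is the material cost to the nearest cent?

$9.52

Interior volume = 172 − 88.7 = 83.3 cm³.
Infill volume = 0.50 × 83.3, so 41.65 cm³.
Total extruded = 88.7 + 41.65 = 130.35 cm³.
Mass = 130.35 × 1.25 = 162.9375 g.
Cost = 162.9375 g / 1000 × $58.4/kg = $9.52.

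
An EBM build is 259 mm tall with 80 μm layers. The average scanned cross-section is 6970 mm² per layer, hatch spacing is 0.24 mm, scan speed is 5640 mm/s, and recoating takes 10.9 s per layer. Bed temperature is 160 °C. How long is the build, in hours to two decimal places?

Layer count = ceil(259 / 0.08) = 3238.
Per-layer scan distance = 6970 / 0.24 = 29041.7 mm.
Per-layer scan time = 29041.7 / 5640, so 5.1492 s.
Per-layer time = 5.1492 + 10.9, so 16.0492 s.
3238 layers × 16.0492 s/layer = 51967.3096 s, i.e. 14.44 hours.

14.44 hours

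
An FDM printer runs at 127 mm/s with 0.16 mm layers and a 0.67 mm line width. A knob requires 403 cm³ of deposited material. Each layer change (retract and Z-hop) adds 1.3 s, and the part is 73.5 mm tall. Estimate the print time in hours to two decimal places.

8.39 hours

Line area = 0.16 × 0.67, so 0.1072 mm².
Total extruded path = 403000/0.1072 = 3759328.4 mm.
Time extruding: 3759328.4 / 127 → 29601 s.
Layer count = ceil(73.5 / 0.16) = 460.
Layer-change overhead = 460 × 1.3, so 598 s.
Altogether 29601 + 598 = 30199 s, i.e. 8.39 hours.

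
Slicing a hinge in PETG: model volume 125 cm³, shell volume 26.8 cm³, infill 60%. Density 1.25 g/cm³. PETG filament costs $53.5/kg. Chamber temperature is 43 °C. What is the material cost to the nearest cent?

$5.73

Infill region: 125 − 26.8 → 98.2 cm³.
Infill volume = 0.60 × 98.2, so 58.92 cm³.
Total extruded = 26.8 + 58.92, so 85.72 cm³.
Mass: 85.72 × 1.25 → 107.15 g.
At $53.5/kg: 107.15/1000 × 53.5 = $5.73.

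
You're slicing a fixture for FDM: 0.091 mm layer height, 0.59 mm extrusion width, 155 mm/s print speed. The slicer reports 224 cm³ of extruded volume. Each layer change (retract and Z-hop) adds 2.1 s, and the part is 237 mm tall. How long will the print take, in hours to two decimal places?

9.00 hours

Bead cross-section = 0.091 × 0.59, so 0.05369 mm².
Total extruded path = 224000/0.05369 = 4172099.1 mm.
Print-move time: 4172099.1 / 155 → 26916.8 s.
Layer count = ceil(237 / 0.091) = 2605.
Z-hop total: 2605 × 2.1 → 5470.5 s.
Altogether 26916.8 + 5470.5 = 32387.3 s, i.e. 9.00 hours.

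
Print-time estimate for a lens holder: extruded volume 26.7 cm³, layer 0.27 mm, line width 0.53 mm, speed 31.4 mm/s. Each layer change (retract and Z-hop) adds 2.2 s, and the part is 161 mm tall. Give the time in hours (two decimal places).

Extrusion cross-section: 0.27 × 0.53 → 0.1431 mm².
Toolpath length = 26.7 cm³ / 0.1431 mm² = 26700 / 0.1431 = 186582.8 mm.
Extrusion time: 186582.8 / 31.4 → 5942.1 s.
Layers = ⌈161/0.27⌉ = 597.
Z-hop total: 597 × 2.2 → 1313.4 s.
Total = 5942.1 + 1313.4 = 7255.5 s = 2.02 hours.

2.02 hours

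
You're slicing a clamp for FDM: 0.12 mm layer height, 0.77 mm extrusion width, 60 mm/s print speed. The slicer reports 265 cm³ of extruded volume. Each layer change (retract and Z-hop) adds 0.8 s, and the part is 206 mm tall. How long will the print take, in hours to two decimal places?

13.66 hours

Extrusion cross-section = 0.12 × 0.77 = 0.0924 mm².
Path length: 265000 mm³ / 0.0924 mm² → 2867965.4 mm.
Extrusion time: 2867965.4 / 60 → 47799.4 s.
Layer count = ceil(206 / 0.12) = 1717.
Non-print overhead = 1717 × 0.8 = 1373.6 s.
Altogether 47799.4 + 1373.6 = 49173 s, i.e. 13.66 hours.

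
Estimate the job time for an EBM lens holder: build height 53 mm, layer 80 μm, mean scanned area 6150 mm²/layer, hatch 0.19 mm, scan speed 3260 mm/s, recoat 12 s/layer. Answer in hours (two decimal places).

4.04 hours

Number of layers: 53 / 0.08 → 663 (rounded up).
Hatch length per layer: 6150 / 0.19 → 32368.4 mm.
Beam time per layer = 32368.4 / 3260 = 9.929 s.
Per-layer time = 9.929 + 12, so 21.929 s.
Total: 663 × 21.929 s = 14538.927 s → 4.04 hours.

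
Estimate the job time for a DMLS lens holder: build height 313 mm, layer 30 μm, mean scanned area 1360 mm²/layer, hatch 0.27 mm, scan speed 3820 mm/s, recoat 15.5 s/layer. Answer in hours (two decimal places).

48.75 hours

Number of layers: 313 / 0.03 → 10434 (rounded up).
Per-layer scan distance: 1360 / 0.27 → 5037 mm.
Scan time per layer = 5037 / 3820, so 1.3186 s.
Time per layer = 1.3186 + 15.5 = 16.8186 s.
Build time = 10434 × 16.8186 = 175485.2724 s = 48.75 hours.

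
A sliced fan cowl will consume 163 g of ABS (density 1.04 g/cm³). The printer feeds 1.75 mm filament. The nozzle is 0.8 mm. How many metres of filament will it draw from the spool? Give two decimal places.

65.16 m

Volume = 163 g / 1.04 g·cm⁻³ = 156.7308 cm³ = 156730.8 mm³.
Cross-section of 1.75 mm filament: π·(1.75/2)² = 2.4053 mm².
L = V/A = 156730.8/2.4053 = 65160.6 mm → 65.16 m.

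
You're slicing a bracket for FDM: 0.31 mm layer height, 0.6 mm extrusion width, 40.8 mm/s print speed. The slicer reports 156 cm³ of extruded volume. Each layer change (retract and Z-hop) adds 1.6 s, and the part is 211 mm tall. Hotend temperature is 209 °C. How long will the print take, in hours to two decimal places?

Extrusion cross-section: 0.31 × 0.6 → 0.186 mm².
Path length: 156000 mm³ / 0.186 mm² → 838709.7 mm.
Time extruding = 838709.7 / 40.8, so 20556.6 s.
Layers = ⌈211/0.31⌉ = 681.
Non-print overhead: 681 × 1.6 → 1089.6 s.
Total = 20556.6 + 1089.6 = 21646.2 s = 6.01 hours.

6.01 hours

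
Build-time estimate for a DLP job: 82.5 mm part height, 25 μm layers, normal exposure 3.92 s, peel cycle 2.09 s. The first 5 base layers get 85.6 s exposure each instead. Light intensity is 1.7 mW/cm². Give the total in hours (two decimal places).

Number of layers: 82.5 / 0.025 → 3300 (rounded up).
Bottom layers = 5 × (85.6 + 2.09), so 438.45 s.
Normal layers = 3295 × (3.92 + 2.09), so 19802.95 s.
Total = 438.45 + 19802.95 = 20241.4 s = 5.62 hours.

5.62 hours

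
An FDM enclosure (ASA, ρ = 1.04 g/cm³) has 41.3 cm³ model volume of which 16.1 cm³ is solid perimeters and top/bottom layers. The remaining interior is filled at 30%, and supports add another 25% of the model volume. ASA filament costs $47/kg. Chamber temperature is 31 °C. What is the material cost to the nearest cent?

$1.66

Volume inside the shell = 41.3 − 16.1 = 25.2 cm³.
Infill deposited: 0.30 × 25.2 → 7.56 cm³.
Support = 0.25 × 41.3 = 10.325 cm³.
Total printed volume = 16.1 + 7.56 + 10.325 = 33.985 cm³.
Mass: 33.985 × 1.04 → 35.3444 g.
Cost = 35.3444 g / 1000 × $47/kg = $1.66.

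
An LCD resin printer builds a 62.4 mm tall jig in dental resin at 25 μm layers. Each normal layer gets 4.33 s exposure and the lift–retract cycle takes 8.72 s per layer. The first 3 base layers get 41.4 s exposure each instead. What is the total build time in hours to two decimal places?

9.08 hours

Number of layers: 62.4 / 0.025 → 2496 (rounded up).
Bottom layers: 3 × (41.4 + 8.72) → 150.36 s.
Remaining layers = 2493 × (4.33 + 8.72), so 32533.65 s.
Total = 150.36 + 32533.65 = 32684.01 s = 9.08 hours.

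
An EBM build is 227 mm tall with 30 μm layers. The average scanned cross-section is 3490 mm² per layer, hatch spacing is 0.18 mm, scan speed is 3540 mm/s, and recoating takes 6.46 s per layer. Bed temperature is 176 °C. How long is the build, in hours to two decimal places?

Layer count = ceil(227 / 0.03) = 7567.
Hatch length per layer: 3490 / 0.18 → 19388.9 mm.
Scan time per layer = 19388.9 / 3540 = 5.4771 s.
Per-layer time: 5.4771 + 6.46 → 11.9371 s.
Build time = 7567 × 11.9371 = 90328.0357 s = 25.09 hours.

25.09 hours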